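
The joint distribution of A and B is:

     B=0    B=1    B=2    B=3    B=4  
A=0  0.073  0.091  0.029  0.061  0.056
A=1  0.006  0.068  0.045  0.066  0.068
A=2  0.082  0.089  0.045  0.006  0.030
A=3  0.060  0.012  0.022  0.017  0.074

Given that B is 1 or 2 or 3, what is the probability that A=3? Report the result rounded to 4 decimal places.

P(B=1) = 0.091 + 0.068 + 0.089 + 0.012 = 0.260.
P(B=2) = 0.029 + 0.045 + 0.045 + 0.022 = 0.141.
P(B=3) = 0.061 + 0.066 + 0.006 + 0.017 = 0.150.
P(B ∈ {1, 2, 3}) = 0.260 + 0.141 + 0.150 = 0.551; P(A=3, B ∈ {1, 2, 3}) = 0.012 + 0.022 + 0.017 = 0.051.
P(A=3 | B ∈ {1, 2, 3}) = 0.051/0.551 = 0.0926.

0.0926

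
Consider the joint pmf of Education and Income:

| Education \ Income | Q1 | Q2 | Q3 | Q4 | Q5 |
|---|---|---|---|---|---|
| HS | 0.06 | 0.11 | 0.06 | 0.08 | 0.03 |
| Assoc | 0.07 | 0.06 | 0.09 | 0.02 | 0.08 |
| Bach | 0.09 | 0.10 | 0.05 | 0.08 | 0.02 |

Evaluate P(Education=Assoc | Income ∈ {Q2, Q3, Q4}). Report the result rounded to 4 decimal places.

P(Income=Q2) = 0.11 + 0.06 + 0.10 = 0.27.
P(Income=Q3) = 0.06 + 0.09 + 0.05 = 0.20.
P(Income=Q4) = 0.08 + 0.02 + 0.08 = 0.18.
P(Income ∈ {Q2, Q3, Q4}) = 0.27 + 0.20 + 0.18 = 0.65; P(Education=Assoc, Income ∈ {Q2, Q3, Q4}) = 0.06 + 0.09 + 0.02 = 0.17.
P(Education=Assoc | Income ∈ {Q2, Q3, Q4}) = 0.17/0.65 = 0.2615.

0.2615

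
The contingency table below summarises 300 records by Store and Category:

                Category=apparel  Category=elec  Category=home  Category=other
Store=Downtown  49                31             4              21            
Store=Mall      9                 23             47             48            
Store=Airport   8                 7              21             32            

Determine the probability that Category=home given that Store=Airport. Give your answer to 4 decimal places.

0.3088

Total with Store=Airport: 8 + 7 + 21 + 32 = 68.
P(Category=home | Store=Airport) = 21/68 = 0.3088.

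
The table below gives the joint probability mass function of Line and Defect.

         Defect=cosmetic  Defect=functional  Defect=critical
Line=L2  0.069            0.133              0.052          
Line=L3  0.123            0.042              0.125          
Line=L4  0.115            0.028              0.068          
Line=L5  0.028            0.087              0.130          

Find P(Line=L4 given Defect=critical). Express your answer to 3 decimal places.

P(Defect=critical) = 0.052 + 0.125 + 0.068 + 0.130 = 0.375.
P(Line=L4 | Defect=critical) = 0.068/0.375 = 0.181.

0.181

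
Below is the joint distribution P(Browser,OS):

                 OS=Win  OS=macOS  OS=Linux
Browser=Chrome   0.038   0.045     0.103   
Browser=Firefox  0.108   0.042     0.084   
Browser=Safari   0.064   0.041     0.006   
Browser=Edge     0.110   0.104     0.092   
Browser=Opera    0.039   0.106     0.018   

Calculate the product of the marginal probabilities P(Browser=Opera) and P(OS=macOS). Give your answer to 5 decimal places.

P(Browser=Opera) = 0.039 + 0.106 + 0.018 = 0.163.
P(OS=macOS) = 0.045 + 0.042 + 0.041 + 0.104 + 0.106 = 0.338.
Product: 0.163 × 0.338 = 0.05509.

0.05509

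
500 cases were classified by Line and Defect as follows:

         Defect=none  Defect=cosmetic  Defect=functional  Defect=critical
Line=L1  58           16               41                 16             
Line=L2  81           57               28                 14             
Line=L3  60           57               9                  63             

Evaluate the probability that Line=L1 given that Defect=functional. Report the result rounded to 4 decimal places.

Total with Defect=functional: 41 + 28 + 9 = 78.
P(Line=L1 | Defect=functional) = 41/78 = 0.5256.

0.5256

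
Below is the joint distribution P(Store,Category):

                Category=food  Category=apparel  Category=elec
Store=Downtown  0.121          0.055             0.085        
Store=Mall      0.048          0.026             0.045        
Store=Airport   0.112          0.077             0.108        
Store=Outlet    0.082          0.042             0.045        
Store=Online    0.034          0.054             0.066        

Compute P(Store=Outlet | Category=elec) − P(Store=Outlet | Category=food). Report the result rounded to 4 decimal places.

P(Category=elec) = 0.085 + 0.045 + 0.108 + 0.045 + 0.066 = 0.349; P(Store=Outlet | Category=elec) = 0.045/0.349 = 0.12894.
P(Category=food) = 0.121 + 0.048 + 0.112 + 0.082 + 0.034 = 0.397; P(Store=Outlet | Category=food) = 0.082/0.397 = 0.20655.
Difference = -0.0776.

-0.0776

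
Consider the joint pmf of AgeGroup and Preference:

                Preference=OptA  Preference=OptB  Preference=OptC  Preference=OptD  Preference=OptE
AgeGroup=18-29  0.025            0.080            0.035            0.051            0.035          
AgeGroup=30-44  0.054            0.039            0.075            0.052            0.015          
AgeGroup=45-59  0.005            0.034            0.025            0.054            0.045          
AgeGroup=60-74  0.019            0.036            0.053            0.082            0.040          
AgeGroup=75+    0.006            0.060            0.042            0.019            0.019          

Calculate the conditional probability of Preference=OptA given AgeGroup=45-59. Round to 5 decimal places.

P(AgeGroup=45-59) = 0.005 + 0.034 + 0.025 + 0.054 + 0.045 = 0.163.
P(Preference=OptA | AgeGroup=45-59) = 0.005/0.163 = 0.03067.

0.03067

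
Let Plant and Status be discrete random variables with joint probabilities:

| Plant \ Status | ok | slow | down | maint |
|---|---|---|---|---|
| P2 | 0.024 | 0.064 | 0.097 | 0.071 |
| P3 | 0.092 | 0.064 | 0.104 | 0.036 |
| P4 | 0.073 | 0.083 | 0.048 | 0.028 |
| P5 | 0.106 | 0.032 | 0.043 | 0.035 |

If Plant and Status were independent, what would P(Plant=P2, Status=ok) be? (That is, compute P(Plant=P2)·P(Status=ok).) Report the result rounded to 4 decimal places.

P(Plant=P2) = 0.024 + 0.064 + 0.097 + 0.071 = 0.256.
P(Status=ok) = 0.024 + 0.092 + 0.073 + 0.106 = 0.295.
Product: 0.256 × 0.295 = 0.0755.

0.0755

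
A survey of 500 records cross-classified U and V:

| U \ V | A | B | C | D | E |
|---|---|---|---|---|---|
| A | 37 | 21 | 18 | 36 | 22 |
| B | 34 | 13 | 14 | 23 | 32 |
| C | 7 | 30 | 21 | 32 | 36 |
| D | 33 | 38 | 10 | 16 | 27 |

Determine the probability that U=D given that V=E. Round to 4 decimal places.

Total with V=E: 22 + 32 + 36 + 27 = 117.
P(U=D | V=E) = 27/117 = 0.2308.

0.2308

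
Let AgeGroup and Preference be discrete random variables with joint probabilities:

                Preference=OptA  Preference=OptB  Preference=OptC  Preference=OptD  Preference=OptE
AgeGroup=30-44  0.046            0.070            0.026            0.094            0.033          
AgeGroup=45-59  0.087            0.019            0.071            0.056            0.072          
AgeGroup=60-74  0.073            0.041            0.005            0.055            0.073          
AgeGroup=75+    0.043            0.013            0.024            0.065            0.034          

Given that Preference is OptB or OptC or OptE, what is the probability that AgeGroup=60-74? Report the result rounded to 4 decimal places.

P(Preference=OptB) = 0.070 + 0.019 + 0.041 + 0.013 = 0.143.
P(Preference=OptC) = 0.026 + 0.071 + 0.005 + 0.024 = 0.126.
P(Preference=OptE) = 0.033 + 0.072 + 0.073 + 0.034 = 0.212.
P(Preference ∈ {OptB, OptC, OptE}) = 0.143 + 0.126 + 0.212 = 0.481; P(AgeGroup=60-74, Preference ∈ {OptB, OptC, OptE}) = 0.041 + 0.005 + 0.073 = 0.119.
P(AgeGroup=60-74 | Preference ∈ {OptB, OptC, OptE}) = 0.119/0.481 = 0.2474.

0.2474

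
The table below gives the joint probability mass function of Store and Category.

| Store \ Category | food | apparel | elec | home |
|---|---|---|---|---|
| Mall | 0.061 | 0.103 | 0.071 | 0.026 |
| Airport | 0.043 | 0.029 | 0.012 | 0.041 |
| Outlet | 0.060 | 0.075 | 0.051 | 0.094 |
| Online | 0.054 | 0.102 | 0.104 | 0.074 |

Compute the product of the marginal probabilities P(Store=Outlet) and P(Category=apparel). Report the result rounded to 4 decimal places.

P(Store=Outlet) = 0.060 + 0.075 + 0.051 + 0.094 = 0.280.
P(Category=apparel) = 0.103 + 0.029 + 0.075 + 0.102 = 0.309.
Product: 0.280 × 0.309 = 0.0865.

0.0865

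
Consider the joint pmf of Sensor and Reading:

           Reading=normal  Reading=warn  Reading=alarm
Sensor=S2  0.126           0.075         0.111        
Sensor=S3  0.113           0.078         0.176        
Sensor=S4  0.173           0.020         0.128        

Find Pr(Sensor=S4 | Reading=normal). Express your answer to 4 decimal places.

0.4199

P(Reading=normal) = 0.126 + 0.113 + 0.173 = 0.412.
P(Sensor=S4 | Reading=normal) = 0.173/0.412 = 0.4199.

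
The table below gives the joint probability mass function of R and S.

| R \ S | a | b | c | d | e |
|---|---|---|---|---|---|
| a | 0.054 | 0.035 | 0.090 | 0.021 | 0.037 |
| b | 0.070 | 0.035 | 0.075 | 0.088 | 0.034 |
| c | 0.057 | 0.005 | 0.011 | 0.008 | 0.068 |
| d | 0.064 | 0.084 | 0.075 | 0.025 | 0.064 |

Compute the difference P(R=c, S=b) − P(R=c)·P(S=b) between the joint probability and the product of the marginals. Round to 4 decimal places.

-0.0187

P(R=c) = 0.057 + 0.005 + 0.011 + 0.008 + 0.068 = 0.149.
P(S=b) = 0.035 + 0.035 + 0.005 + 0.084 = 0.159.
P(R=c, S=b) − P(R=c)P(S=b) = 0.005 − 0.149×0.159 = -0.0187.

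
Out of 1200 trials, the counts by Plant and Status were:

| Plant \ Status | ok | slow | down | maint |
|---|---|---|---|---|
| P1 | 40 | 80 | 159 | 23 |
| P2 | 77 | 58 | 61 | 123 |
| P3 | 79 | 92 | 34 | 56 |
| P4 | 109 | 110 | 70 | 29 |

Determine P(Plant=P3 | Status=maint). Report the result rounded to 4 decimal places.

Total with Status=maint: 23 + 123 + 56 + 29 = 231.
P(Plant=P3 | Status=maint) = 56/231 = 0.2424.

0.2424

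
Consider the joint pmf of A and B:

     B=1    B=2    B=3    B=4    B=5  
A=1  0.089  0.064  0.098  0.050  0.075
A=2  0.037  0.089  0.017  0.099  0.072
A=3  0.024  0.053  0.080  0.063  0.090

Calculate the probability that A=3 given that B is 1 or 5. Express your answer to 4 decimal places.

0.2946

P(B=1) = 0.089 + 0.037 + 0.024 = 0.150.
P(B=5) = 0.075 + 0.072 + 0.090 = 0.237.
P(B ∈ {1, 5}) = 0.150 + 0.237 = 0.387; P(A=3, B ∈ {1, 5}) = 0.024 + 0.090 = 0.114.
P(A=3 | B ∈ {1, 5}) = 0.114/0.387 = 0.2946.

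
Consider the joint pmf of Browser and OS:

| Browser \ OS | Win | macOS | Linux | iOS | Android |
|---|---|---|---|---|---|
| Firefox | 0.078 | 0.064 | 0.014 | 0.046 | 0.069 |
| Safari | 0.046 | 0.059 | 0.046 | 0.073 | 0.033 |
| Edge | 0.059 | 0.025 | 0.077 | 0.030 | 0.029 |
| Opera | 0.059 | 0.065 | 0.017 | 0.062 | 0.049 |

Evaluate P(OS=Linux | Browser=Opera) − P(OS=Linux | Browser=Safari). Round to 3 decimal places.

-0.112

P(Browser=Opera) = 0.059 + 0.065 + 0.017 + 0.062 + 0.049 = 0.252; P(OS=Linux | Browser=Opera) = 0.017/0.252 = 0.0675.
P(Browser=Safari) = 0.046 + 0.059 + 0.046 + 0.073 + 0.033 = 0.257; P(OS=Linux | Browser=Safari) = 0.046/0.257 = 0.1790.
Difference = -0.112.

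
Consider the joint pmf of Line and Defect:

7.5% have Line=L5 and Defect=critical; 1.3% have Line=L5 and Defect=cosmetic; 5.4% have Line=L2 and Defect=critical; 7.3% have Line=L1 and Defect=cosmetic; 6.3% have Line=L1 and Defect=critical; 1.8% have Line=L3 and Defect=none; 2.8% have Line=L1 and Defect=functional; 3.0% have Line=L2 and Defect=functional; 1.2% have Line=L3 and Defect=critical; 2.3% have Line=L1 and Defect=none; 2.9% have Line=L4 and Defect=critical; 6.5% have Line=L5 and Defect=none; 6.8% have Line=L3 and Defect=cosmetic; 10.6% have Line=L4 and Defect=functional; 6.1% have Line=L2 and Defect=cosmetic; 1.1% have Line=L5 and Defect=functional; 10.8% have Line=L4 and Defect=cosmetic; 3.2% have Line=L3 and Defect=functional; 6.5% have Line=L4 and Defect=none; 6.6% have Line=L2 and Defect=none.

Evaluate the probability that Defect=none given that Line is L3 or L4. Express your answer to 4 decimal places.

P(Line=L3) = 0.018 + 0.068 + 0.032 + 0.012 = 0.130.
P(Line=L4) = 0.065 + 0.108 + 0.106 + 0.029 = 0.308.
P(Line ∈ {L3, L4}) = 0.130 + 0.308 = 0.438; P(Defect=none, Line ∈ {L3, L4}) = 0.018 + 0.065 = 0.083.
P(Defect=none | Line ∈ {L3, L4}) = 0.083/0.438 = 0.1895.

0.1895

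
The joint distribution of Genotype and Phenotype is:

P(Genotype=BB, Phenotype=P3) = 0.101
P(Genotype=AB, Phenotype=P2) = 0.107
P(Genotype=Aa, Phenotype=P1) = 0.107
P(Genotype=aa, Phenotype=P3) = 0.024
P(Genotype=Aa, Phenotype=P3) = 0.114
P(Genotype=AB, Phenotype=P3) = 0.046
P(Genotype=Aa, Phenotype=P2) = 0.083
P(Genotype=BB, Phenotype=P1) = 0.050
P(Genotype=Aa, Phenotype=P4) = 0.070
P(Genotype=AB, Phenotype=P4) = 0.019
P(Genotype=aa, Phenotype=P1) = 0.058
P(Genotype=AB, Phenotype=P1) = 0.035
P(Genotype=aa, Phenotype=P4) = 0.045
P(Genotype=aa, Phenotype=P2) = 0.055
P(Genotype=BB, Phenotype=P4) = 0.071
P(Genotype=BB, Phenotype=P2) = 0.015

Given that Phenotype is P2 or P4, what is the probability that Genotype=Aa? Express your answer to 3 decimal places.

0.329

P(Phenotype=P2) = 0.083 + 0.055 + 0.107 + 0.015 = 0.260.
P(Phenotype=P4) = 0.070 + 0.045 + 0.019 + 0.071 = 0.205.
P(Phenotype ∈ {P2, P4}) = 0.260 + 0.205 = 0.465; P(Genotype=Aa, Phenotype ∈ {P2, P4}) = 0.083 + 0.070 = 0.153.
P(Genotype=Aa | Phenotype ∈ {P2, P4}) = 0.153/0.465 = 0.329.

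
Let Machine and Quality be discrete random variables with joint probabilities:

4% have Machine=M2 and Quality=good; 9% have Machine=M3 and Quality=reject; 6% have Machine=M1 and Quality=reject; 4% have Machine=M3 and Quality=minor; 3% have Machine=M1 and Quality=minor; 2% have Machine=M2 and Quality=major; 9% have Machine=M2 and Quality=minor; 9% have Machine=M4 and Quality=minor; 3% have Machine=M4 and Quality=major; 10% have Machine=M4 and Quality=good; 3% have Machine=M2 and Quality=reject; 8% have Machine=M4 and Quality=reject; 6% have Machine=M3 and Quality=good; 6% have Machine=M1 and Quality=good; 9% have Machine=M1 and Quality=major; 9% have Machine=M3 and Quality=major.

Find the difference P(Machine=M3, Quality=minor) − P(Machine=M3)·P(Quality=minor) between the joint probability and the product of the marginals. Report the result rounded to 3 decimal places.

P(Machine=M3) = 0.06 + 0.04 + 0.09 + 0.09 = 0.28.
P(Quality=minor) = 0.03 + 0.09 + 0.04 + 0.09 = 0.25.
P(Machine=M3, Quality=minor) − P(Machine=M3)P(Quality=minor) = 0.04 − 0.28×0.25 = -0.030.

-0.030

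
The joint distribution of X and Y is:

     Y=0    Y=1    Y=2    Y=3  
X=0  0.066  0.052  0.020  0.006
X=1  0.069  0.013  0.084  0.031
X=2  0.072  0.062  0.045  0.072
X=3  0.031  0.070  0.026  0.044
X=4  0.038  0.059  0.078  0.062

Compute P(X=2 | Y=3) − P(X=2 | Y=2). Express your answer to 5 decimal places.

P(Y=3) = 0.006 + 0.031 + 0.072 + 0.044 + 0.062 = 0.215; P(X=2 | Y=3) = 0.072/0.215 = 0.334884.
P(Y=2) = 0.020 + 0.084 + 0.045 + 0.026 + 0.078 = 0.253; P(X=2 | Y=2) = 0.045/0.253 = 0.177866.
Difference = 0.15702.

0.15702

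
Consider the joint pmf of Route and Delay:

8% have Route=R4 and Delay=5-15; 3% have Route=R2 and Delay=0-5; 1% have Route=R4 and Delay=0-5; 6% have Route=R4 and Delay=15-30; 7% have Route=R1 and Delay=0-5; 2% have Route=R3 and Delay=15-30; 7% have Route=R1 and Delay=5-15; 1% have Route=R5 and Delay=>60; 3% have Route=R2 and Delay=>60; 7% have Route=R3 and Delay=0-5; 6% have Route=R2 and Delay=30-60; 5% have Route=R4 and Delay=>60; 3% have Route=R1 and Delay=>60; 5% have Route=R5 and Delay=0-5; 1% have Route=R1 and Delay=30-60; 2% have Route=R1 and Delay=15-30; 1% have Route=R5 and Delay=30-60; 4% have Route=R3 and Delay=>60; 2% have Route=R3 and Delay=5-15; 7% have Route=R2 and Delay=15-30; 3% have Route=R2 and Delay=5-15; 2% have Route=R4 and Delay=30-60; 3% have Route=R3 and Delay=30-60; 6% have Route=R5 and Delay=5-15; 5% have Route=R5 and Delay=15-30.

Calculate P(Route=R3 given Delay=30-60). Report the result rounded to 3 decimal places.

P(Delay=30-60) = 0.01 + 0.06 + 0.03 + 0.02 + 0.01 = 0.13.
P(Route=R3 | Delay=30-60) = 0.03/0.13 = 0.231.

0.231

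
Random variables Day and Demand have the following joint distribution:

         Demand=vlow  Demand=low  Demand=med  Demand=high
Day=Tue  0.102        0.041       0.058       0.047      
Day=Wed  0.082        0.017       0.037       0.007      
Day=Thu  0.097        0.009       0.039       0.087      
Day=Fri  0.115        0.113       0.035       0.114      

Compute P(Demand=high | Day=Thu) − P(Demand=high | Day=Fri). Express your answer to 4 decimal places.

0.0726

P(Day=Thu) = 0.097 + 0.009 + 0.039 + 0.087 = 0.232; P(Demand=high | Day=Thu) = 0.087/0.232 = 0.37500.
P(Day=Fri) = 0.115 + 0.113 + 0.035 + 0.114 = 0.377; P(Demand=high | Day=Fri) = 0.114/0.377 = 0.30239.
Difference = 0.0726.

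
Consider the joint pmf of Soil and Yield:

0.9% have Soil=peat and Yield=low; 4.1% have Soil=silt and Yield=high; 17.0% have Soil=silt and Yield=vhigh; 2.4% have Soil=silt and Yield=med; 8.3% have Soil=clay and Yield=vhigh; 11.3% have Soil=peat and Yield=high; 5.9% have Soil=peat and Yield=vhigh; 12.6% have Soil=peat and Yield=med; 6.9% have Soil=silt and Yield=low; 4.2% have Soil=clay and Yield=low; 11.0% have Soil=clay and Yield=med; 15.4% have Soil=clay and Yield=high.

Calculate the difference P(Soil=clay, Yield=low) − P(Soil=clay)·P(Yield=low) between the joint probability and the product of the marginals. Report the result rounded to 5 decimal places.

P(Soil=clay) = 0.042 + 0.110 + 0.154 + 0.083 = 0.389.
P(Yield=low) = 0.042 + 0.069 + 0.009 = 0.120.
P(Soil=clay, Yield=low) − P(Soil=clay)P(Yield=low) = 0.042 − 0.389×0.120 = -0.00468.

-0.00468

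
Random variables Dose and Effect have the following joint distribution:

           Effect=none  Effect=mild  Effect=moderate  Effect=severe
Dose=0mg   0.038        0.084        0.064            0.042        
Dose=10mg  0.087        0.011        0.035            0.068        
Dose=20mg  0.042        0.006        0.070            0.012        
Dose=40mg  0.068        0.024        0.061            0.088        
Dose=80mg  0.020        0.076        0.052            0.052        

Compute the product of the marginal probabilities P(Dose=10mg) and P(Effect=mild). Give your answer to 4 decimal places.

P(Dose=10mg) = 0.087 + 0.011 + 0.035 + 0.068 = 0.201.
P(Effect=mild) = 0.084 + 0.011 + 0.006 + 0.024 + 0.076 = 0.201.
Product: 0.201 × 0.201 = 0.0404.

0.0404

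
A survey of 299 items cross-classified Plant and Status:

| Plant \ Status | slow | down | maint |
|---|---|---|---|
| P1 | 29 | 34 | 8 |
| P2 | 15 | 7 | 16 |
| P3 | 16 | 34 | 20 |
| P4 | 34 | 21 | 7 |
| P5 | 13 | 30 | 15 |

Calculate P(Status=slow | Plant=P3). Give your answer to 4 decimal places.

0.2286

Total with Plant=P3: 16 + 34 + 20 = 70.
P(Status=slow | Plant=P3) = 16/70 = 0.2286.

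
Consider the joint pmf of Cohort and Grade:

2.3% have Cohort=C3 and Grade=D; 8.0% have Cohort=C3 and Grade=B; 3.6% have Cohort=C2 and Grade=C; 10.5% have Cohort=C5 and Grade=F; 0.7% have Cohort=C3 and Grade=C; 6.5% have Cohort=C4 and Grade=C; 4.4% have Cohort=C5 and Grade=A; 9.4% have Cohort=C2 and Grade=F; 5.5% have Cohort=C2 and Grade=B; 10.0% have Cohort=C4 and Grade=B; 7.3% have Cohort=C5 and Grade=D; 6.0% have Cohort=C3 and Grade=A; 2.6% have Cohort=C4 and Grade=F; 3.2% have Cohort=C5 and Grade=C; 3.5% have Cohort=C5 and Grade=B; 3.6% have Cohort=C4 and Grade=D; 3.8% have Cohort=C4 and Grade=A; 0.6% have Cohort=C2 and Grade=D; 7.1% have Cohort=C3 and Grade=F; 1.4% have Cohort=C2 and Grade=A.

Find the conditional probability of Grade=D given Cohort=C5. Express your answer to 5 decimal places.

0.25260

P(Cohort=C5) = 0.044 + 0.035 + 0.032 + 0.073 + 0.105 = 0.289.
P(Grade=D | Cohort=C5) = 0.073/0.289 = 0.25260.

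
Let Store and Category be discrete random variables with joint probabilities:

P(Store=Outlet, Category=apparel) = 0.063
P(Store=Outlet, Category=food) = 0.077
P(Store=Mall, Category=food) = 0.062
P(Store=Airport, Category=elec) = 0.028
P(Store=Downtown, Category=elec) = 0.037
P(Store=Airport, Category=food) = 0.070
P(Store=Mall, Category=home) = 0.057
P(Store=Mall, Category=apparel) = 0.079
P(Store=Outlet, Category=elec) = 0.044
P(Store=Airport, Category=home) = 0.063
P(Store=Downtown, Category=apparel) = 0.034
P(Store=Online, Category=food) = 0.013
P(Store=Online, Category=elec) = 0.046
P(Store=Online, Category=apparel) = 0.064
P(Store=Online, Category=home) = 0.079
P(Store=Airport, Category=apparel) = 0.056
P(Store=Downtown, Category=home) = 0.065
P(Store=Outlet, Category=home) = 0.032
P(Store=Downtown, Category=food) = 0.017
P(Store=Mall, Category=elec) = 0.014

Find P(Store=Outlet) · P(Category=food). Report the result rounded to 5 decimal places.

0.05162

P(Store=Outlet) = 0.077 + 0.063 + 0.044 + 0.032 = 0.216.
P(Category=food) = 0.017 + 0.062 + 0.070 + 0.077 + 0.013 = 0.239.
Product: 0.216 × 0.239 = 0.05162.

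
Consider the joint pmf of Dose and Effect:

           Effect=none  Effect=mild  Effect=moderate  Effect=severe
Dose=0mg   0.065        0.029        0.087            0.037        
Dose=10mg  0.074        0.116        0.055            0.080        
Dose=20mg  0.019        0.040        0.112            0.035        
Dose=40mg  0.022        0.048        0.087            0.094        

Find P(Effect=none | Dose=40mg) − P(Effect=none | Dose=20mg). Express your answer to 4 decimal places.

P(Dose=40mg) = 0.022 + 0.048 + 0.087 + 0.094 = 0.251; P(Effect=none | Dose=40mg) = 0.022/0.251 = 0.08765.
P(Dose=20mg) = 0.019 + 0.040 + 0.112 + 0.035 = 0.206; P(Effect=none | Dose=20mg) = 0.019/0.206 = 0.09223.
Difference = -0.0046.

-0.0046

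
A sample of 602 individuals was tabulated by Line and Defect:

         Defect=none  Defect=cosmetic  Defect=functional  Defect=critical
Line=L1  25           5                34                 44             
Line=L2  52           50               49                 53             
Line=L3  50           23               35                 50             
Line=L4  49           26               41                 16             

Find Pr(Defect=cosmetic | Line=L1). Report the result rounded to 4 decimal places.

0.0463

Total with Line=L1: 25 + 5 + 34 + 44 = 108.
P(Defect=cosmetic | Line=L1) = 5/108 = 0.0463.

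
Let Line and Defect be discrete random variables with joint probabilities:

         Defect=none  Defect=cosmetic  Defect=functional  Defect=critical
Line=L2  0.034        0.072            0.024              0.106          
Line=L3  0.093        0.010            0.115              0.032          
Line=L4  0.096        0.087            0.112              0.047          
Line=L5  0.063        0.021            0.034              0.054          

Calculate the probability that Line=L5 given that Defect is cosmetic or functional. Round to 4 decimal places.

P(Defect=cosmetic) = 0.072 + 0.010 + 0.087 + 0.021 = 0.190.
P(Defect=functional) = 0.024 + 0.115 + 0.112 + 0.034 = 0.285.
P(Defect ∈ {cosmetic, functional}) = 0.190 + 0.285 = 0.475; P(Line=L5, Defect ∈ {cosmetic, functional}) = 0.021 + 0.034 = 0.055.
P(Line=L5 | Defect ∈ {cosmetic, functional}) = 0.055/0.475 = 0.1158.

0.1158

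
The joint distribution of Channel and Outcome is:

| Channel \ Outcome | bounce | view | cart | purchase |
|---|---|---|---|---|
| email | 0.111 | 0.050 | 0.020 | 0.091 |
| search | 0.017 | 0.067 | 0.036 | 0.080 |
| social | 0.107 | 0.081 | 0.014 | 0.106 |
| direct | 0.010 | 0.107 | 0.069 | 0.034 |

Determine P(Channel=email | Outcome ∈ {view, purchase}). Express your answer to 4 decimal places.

0.2289

P(Outcome=view) = 0.050 + 0.067 + 0.081 + 0.107 = 0.305.
P(Outcome=purchase) = 0.091 + 0.080 + 0.106 + 0.034 = 0.311.
P(Outcome ∈ {view, purchase}) = 0.305 + 0.311 = 0.616; P(Channel=email, Outcome ∈ {view, purchase}) = 0.050 + 0.091 = 0.141.
P(Channel=email | Outcome ∈ {view, purchase}) = 0.141/0.616 = 0.2289.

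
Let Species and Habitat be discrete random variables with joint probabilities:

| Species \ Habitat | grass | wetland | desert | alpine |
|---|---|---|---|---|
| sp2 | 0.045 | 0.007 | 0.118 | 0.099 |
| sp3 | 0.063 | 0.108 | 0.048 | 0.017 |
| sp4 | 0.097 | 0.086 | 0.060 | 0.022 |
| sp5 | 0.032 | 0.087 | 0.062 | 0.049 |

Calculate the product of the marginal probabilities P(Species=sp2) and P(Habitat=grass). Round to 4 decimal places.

0.0638

P(Species=sp2) = 0.045 + 0.007 + 0.118 + 0.099 = 0.269.
P(Habitat=grass) = 0.045 + 0.063 + 0.097 + 0.032 = 0.237.
Product: 0.269 × 0.237 = 0.0638.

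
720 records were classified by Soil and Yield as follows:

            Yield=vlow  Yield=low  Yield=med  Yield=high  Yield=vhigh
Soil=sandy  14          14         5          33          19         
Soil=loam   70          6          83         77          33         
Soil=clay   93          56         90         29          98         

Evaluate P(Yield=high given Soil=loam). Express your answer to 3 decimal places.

Total with Soil=loam: 70 + 6 + 83 + 77 + 33 = 269.
P(Yield=high | Soil=loam) = 77/269 = 0.286.

0.286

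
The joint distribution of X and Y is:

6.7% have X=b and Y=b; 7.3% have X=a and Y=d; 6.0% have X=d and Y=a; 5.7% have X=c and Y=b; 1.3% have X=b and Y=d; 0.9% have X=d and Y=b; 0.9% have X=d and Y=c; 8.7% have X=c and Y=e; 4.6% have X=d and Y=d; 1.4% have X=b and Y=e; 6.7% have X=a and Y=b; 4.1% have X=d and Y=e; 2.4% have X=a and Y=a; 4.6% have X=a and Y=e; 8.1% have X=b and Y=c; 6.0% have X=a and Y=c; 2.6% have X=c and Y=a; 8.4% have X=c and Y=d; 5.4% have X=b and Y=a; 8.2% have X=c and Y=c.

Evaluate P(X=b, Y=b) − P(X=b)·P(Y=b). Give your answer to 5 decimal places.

P(X=b) = 0.054 + 0.067 + 0.081 + 0.013 + 0.014 = 0.229.
P(Y=b) = 0.067 + 0.067 + 0.057 + 0.009 = 0.200.
P(X=b, Y=b) − P(X=b)P(Y=b) = 0.067 − 0.229×0.200 = 0.02120.

0.02120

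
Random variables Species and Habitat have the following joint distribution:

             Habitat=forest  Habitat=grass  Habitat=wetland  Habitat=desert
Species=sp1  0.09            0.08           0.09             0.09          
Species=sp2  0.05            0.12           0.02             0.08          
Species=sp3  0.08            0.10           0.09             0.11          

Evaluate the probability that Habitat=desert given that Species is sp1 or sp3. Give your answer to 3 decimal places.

P(Species=sp1) = 0.09 + 0.08 + 0.09 + 0.09 = 0.35.
P(Species=sp3) = 0.08 + 0.10 + 0.09 + 0.11 = 0.38.
P(Species ∈ {sp1, sp3}) = 0.35 + 0.38 = 0.73; P(Habitat=desert, Species ∈ {sp1, sp3}) = 0.09 + 0.11 = 0.20.
P(Habitat=desert | Species ∈ {sp1, sp3}) = 0.20/0.73 = 0.274.

0.274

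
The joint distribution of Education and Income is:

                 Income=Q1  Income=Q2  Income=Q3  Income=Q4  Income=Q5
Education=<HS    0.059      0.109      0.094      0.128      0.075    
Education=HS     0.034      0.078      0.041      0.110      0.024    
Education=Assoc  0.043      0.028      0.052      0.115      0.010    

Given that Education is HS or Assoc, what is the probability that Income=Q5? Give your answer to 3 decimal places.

P(Education=HS) = 0.034 + 0.078 + 0.041 + 0.110 + 0.024 = 0.287.
P(Education=Assoc) = 0.043 + 0.028 + 0.052 + 0.115 + 0.010 = 0.248.
P(Education ∈ {HS, Assoc}) = 0.287 + 0.248 = 0.535; P(Income=Q5, Education ∈ {HS, Assoc}) = 0.024 + 0.010 = 0.034.
P(Income=Q5 | Education ∈ {HS, Assoc}) = 0.034/0.535 = 0.064.

0.064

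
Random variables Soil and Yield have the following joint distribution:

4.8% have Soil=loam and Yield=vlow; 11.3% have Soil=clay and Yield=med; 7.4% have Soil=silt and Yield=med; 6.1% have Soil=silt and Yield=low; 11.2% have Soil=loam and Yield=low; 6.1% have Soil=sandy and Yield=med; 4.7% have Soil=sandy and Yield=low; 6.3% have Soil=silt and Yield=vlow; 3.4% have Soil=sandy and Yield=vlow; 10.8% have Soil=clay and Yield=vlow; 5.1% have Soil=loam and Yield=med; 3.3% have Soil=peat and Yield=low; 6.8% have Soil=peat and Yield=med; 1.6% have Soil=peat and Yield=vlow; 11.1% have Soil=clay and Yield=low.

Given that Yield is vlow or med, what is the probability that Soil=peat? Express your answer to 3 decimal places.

0.132

P(Yield=vlow) = 0.034 + 0.048 + 0.108 + 0.063 + 0.016 = 0.269.
P(Yield=med) = 0.061 + 0.051 + 0.113 + 0.074 + 0.068 = 0.367.
P(Yield ∈ {vlow, med}) = 0.269 + 0.367 = 0.636; P(Soil=peat, Yield ∈ {vlow, med}) = 0.016 + 0.068 = 0.084.
P(Soil=peat | Yield ∈ {vlow, med}) = 0.084/0.636 = 0.132.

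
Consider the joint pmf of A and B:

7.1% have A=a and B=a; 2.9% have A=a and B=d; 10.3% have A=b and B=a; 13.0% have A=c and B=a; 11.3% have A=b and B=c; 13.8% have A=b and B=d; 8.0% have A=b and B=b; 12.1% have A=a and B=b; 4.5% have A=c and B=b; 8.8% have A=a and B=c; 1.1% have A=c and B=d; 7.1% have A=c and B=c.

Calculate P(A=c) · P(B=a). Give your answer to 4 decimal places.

0.0781

P(A=c) = 0.130 + 0.045 + 0.071 + 0.011 = 0.257.
P(B=a) = 0.071 + 0.103 + 0.130 = 0.304.
Product: 0.257 × 0.304 = 0.0781.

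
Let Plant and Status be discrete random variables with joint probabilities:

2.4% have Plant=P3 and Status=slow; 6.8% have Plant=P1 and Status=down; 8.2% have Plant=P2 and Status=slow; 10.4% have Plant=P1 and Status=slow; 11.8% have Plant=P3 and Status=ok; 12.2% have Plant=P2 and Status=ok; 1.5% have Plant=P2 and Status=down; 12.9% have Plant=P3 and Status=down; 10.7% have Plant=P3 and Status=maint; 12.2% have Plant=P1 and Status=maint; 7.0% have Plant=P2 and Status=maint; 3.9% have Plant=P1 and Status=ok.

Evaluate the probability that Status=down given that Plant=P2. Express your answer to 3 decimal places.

0.052

P(Plant=P2) = 0.122 + 0.082 + 0.015 + 0.070 = 0.289.
P(Status=down | Plant=P2) = 0.015/0.289 = 0.052.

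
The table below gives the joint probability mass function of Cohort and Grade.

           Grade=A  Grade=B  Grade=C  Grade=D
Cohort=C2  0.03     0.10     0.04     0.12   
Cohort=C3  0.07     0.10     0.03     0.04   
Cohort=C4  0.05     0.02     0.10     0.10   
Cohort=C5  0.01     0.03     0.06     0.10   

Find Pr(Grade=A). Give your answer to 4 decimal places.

P(Grade=A) = 0.03 + 0.07 + 0.05 + 0.01 = 0.16.

0.1600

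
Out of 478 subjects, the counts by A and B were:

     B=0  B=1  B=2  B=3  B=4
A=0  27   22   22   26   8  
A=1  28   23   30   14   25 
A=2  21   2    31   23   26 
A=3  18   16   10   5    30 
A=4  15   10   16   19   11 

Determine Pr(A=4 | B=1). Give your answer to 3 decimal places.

Total with B=1: 22 + 23 + 2 + 16 + 10 = 73.
P(A=4 | B=1) = 10/73 = 0.137.

0.137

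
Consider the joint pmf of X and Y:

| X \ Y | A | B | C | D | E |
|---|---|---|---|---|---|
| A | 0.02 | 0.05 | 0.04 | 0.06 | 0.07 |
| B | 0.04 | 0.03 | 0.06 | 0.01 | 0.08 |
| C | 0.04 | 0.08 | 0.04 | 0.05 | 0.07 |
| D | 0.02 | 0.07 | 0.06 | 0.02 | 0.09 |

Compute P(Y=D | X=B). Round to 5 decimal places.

0.04545

P(X=B) = 0.04 + 0.03 + 0.06 + 0.01 + 0.08 = 0.22.
P(Y=D | X=B) = 0.01/0.22 = 0.04545.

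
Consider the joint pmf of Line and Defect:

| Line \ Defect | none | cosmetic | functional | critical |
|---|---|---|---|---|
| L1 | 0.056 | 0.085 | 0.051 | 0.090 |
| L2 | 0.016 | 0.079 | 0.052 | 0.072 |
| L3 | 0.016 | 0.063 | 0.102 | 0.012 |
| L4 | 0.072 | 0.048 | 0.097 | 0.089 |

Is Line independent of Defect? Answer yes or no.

no

P(Line=L3) = 0.193 and P(Defect=functional) = 0.302, so their product is 0.05829, but P(Line=L3, Defect=functional) = 0.102. Since these differ, Line and Defect are not independent.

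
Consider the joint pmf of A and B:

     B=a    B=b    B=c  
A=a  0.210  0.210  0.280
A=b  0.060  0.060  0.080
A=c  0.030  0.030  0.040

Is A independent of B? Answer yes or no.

Every cell satisfies P(A,B) = P(A)·P(B). For instance P(A=b) = 0.200, P(B=c) = 0.400, and 0.200×0.400 = 0.080 matches the joint entry. So A and B are independent.

yes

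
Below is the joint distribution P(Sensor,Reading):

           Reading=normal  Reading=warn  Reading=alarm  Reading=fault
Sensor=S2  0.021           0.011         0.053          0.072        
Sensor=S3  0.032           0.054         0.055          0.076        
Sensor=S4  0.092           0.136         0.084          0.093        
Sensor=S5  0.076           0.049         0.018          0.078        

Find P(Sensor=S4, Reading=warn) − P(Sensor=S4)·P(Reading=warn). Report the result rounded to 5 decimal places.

P(Sensor=S4) = 0.092 + 0.136 + 0.084 + 0.093 = 0.405.
P(Reading=warn) = 0.011 + 0.054 + 0.136 + 0.049 = 0.250.
P(Sensor=S4, Reading=warn) − P(Sensor=S4)P(Reading=warn) = 0.136 − 0.405×0.250 = 0.03475.

0.03475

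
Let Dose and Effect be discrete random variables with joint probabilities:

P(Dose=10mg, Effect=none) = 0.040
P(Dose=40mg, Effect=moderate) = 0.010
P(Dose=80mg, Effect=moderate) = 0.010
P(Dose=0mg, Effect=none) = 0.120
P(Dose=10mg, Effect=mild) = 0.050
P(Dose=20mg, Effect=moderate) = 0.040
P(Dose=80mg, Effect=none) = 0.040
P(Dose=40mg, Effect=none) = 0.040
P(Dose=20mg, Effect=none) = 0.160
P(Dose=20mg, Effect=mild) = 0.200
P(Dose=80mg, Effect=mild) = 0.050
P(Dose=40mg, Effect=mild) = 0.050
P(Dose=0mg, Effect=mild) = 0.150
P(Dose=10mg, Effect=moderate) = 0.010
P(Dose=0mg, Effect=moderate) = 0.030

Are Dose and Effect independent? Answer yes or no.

Every cell satisfies P(Dose,Effect) = P(Dose)·P(Effect). For instance P(Dose=20mg) = 0.400, P(Effect=moderate) = 0.100, and 0.400×0.100 = 0.040 matches the joint entry. So Dose and Effect are independent.

yes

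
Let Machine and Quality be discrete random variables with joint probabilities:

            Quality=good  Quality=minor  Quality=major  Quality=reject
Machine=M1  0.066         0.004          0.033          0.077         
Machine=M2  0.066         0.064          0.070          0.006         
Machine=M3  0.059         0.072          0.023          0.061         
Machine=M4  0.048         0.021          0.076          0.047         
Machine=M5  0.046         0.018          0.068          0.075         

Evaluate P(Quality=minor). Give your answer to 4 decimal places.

0.1790

P(Quality=minor) = 0.004 + 0.064 + 0.072 + 0.021 + 0.018 = 0.179.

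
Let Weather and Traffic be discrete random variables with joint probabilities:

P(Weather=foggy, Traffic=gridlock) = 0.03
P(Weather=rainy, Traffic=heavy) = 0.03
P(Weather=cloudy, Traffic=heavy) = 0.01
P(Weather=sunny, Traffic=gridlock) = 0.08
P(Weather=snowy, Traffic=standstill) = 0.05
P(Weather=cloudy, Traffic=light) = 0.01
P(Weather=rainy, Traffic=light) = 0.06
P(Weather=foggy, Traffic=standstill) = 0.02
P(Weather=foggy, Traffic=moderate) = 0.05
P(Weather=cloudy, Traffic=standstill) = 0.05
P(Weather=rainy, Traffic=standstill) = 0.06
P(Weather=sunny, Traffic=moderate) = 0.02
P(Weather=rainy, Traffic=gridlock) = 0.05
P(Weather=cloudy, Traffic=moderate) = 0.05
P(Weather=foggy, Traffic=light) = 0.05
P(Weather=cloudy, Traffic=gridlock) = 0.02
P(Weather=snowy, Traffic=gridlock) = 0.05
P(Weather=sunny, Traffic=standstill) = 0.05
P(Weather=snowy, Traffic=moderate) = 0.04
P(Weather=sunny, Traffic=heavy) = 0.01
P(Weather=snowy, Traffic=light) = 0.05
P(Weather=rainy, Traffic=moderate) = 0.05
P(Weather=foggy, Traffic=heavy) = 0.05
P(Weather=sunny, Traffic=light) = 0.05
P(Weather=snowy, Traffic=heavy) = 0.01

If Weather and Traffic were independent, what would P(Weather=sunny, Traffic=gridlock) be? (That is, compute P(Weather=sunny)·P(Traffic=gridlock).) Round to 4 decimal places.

P(Weather=sunny) = 0.05 + 0.02 + 0.01 + 0.08 + 0.05 = 0.21.
P(Traffic=gridlock) = 0.08 + 0.02 + 0.05 + 0.05 + 0.03 = 0.23.
Product: 0.21 × 0.23 = 0.0483.

0.0483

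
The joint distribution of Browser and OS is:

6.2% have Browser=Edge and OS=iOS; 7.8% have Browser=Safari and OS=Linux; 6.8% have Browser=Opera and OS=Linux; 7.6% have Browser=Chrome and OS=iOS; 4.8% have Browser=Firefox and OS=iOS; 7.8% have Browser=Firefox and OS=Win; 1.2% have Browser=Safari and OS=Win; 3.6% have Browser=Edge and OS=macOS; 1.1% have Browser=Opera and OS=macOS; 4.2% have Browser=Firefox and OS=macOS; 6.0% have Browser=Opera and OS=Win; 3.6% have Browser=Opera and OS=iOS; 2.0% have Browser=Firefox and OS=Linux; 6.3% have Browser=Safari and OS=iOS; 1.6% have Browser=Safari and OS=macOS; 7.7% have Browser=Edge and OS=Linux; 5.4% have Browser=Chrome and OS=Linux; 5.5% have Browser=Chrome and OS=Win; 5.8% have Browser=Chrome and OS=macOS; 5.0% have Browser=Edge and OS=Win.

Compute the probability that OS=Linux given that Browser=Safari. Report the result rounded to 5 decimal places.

P(Browser=Safari) = 0.012 + 0.016 + 0.078 + 0.063 = 0.169.
P(OS=Linux | Browser=Safari) = 0.078/0.169 = 0.46154.

0.46154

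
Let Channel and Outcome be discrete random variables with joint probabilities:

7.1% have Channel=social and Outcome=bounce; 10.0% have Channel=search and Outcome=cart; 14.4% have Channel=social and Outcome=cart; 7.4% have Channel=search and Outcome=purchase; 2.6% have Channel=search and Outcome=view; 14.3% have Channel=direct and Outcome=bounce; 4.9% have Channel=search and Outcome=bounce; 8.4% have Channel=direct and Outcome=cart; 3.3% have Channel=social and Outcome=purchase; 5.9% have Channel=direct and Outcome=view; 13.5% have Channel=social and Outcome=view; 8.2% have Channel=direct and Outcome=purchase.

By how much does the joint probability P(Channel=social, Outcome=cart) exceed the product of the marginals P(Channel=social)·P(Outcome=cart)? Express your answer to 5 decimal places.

0.01838

P(Channel=social) = 0.071 + 0.135 + 0.144 + 0.033 = 0.383.
P(Outcome=cart) = 0.100 + 0.144 + 0.084 = 0.328.
P(Channel=social, Outcome=cart) − P(Channel=social)P(Outcome=cart) = 0.144 − 0.383×0.328 = 0.01838.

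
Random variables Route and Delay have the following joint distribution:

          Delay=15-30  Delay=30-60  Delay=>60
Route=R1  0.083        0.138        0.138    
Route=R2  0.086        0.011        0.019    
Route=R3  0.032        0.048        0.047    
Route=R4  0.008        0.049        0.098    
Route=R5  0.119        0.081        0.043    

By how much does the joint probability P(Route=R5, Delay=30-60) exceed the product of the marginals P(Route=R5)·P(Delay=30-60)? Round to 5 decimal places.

0.00154

P(Route=R5) = 0.119 + 0.081 + 0.043 = 0.243.
P(Delay=30-60) = 0.138 + 0.011 + 0.048 + 0.049 + 0.081 = 0.327.
P(Route=R5, Delay=30-60) − P(Route=R5)P(Delay=30-60) = 0.081 − 0.243×0.327 = 0.00154.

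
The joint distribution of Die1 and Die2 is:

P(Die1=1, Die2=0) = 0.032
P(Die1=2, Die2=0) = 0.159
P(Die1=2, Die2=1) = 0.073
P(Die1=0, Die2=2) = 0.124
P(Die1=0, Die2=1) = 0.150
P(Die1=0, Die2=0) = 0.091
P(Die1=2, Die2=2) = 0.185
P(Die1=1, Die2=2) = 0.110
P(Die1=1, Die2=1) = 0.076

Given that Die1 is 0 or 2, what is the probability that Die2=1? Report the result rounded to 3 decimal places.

0.285

P(Die1=0) = 0.091 + 0.150 + 0.124 = 0.365.
P(Die1=2) = 0.159 + 0.073 + 0.185 = 0.417.
P(Die1 ∈ {0, 2}) = 0.365 + 0.417 = 0.782; P(Die2=1, Die1 ∈ {0, 2}) = 0.150 + 0.073 = 0.223.
P(Die2=1 | Die1 ∈ {0, 2}) = 0.223/0.782 = 0.285.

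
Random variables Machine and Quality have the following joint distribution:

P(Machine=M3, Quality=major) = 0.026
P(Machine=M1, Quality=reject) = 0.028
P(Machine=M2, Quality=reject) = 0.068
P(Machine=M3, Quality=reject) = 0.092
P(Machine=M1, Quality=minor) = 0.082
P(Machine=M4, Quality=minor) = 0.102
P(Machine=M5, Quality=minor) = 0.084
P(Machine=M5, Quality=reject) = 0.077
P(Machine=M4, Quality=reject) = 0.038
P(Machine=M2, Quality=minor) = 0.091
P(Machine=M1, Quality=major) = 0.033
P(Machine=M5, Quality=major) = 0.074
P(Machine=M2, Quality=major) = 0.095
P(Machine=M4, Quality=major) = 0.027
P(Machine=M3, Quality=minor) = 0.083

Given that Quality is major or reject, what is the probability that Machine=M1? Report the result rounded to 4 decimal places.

P(Quality=major) = 0.033 + 0.095 + 0.026 + 0.027 + 0.074 = 0.255.
P(Quality=reject) = 0.028 + 0.068 + 0.092 + 0.038 + 0.077 = 0.303.
P(Quality ∈ {major, reject}) = 0.255 + 0.303 = 0.558; P(Machine=M1, Quality ∈ {major, reject}) = 0.033 + 0.028 = 0.061.
P(Machine=M1 | Quality ∈ {major, reject}) = 0.061/0.558 = 0.1093.

0.1093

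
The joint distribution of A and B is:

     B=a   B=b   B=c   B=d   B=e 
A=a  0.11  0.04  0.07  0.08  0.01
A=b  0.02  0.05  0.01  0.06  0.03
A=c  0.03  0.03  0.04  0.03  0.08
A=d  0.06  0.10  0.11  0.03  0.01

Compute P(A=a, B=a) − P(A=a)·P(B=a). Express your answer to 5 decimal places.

P(A=a) = 0.11 + 0.04 + 0.07 + 0.08 + 0.01 = 0.31.
P(B=a) = 0.11 + 0.02 + 0.03 + 0.06 = 0.22.
P(A=a, B=a) − P(A=a)P(B=a) = 0.11 − 0.31×0.22 = 0.04180.

0.04180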